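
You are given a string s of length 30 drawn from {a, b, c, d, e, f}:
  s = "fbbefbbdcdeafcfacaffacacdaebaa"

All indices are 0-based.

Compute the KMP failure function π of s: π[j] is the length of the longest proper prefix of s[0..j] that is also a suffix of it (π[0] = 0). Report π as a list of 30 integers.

π[0] = 0
j=1 s[j]='b': π[1]=0 (border '')
j=2 s[j]='b': π[2]=0 (border '')
j=3 s[j]='e': π[3]=0 (border '')
j=4 s[j]='f': π[4]=1 (border 'f')
j=5 s[j]='b': π[5]=2 (border 'fb')
j=6 s[j]='b': π[6]=3 (border 'fbb')
j=7 s[j]='d': k: 3→0; π[7]=0 (border '')
j=8 s[j]='c': π[8]=0 (border '')
j=9 s[j]='d': π[9]=0 (border '')
j=10 s[j]='e': π[10]=0 (border '')
j=11 s[j]='a': π[11]=0 (border '')
j=12 s[j]='f': π[12]=1 (border 'f')
j=13 s[j]='c': k: 1→0; π[13]=0 (border '')
j=14 s[j]='f': π[14]=1 (border 'f')
j=15 s[j]='a': k: 1→0; π[15]=0 (border '')
j=16 s[j]='c': π[16]=0 (border '')
j=17 s[j]='a': π[17]=0 (border '')
j=18 s[j]='f': π[18]=1 (border 'f')
j=19 s[j]='f': k: 1→0; π[19]=1 (border 'f')
j=20 s[j]='a': k: 1→0; π[20]=0 (border '')
j=21 s[j]='c': π[21]=0 (border '')
j=22 s[j]='a': π[22]=0 (border '')
j=23 s[j]='c': π[23]=0 (border '')
j=24 s[j]='d': π[24]=0 (border '')
j=25 s[j]='a': π[25]=0 (border '')
j=26 s[j]='e': π[26]=0 (border '')
j=27 s[j]='b': π[27]=0 (border '')
j=28 s[j]='a': π[28]=0 (border '')
j=29 s[j]='a': π[29]=0 (border '')

[0, 0, 0, 0, 1, 2, 3, 0, 0, 0, 0, 0, 1, 0, 1, 0, 0, 0, 1, 1, 0, 0, 0, 0, 0, 0, 0, 0, 0, 0]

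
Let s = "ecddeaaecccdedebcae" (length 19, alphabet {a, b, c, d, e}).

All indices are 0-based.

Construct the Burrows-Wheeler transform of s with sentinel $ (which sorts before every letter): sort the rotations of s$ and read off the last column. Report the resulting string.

rank  rotation              last
    0  $ecddeaaecccdedebcae  e
    1  aaecccdedebcae$ecdde  e
    2  ae$ecddeaaecccdedebc  c
    3  aecccdedebcae$ecddea  a
    4  bcae$ecddeaaecccdede  e
    5  cae$ecddeaaecccdedeb  b
    6  cccdedebcae$ecddeaae  e
    7  ccdedebcae$ecddeaaec  c
    8  cddeaaecccdedebcae$e  e
    9  cdedebcae$ecddeaaecc  c
   10  ddeaaecccdedebcae$ec  c
   11  deaaecccdedebcae$ecd  d
   12  debcae$ecddeaaecccde  e
   13  dedebcae$ecddeaaeccc  c
   14  e$ecddeaaecccdedebca  a
   15  eaaecccdedebcae$ecdd  d
   16  ebcae$ecddeaaecccded  d
   17  ecccdedebcae$ecddeaa  a
   18  ecddeaaecccdedebcae$  $
   19  edebcae$ecddeaaecccd  d

eecaebececcdecadda$d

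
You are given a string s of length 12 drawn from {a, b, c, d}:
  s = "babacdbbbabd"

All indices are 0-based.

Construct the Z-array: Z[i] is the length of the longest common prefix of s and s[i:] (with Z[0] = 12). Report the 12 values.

Z[0]=12
i=1: outside box; Z[1]=0
i=2: outside box; Z[2]=2 extend→box=[2,4)
i=3: min(r-i=1, Z[1]=0)=0; Z[3]=0
i=4: outside box; Z[4]=0
i=5: outside box; Z[5]=0
i=6: outside box; Z[6]=1 extend→box=[6,7)
i=7: outside box; Z[7]=1 extend→box=[7,8)
i=8: outside box; Z[8]=3 extend→box=[8,11)
i=9: min(r-i=2, Z[1]=0)=0; Z[9]=0
i=10: min(r-i=1, Z[2]=2)=1; Z[10]=1
i=11: outside box; Z[11]=0

[12, 0, 2, 0, 0, 0, 1, 1, 3, 0, 1, 0]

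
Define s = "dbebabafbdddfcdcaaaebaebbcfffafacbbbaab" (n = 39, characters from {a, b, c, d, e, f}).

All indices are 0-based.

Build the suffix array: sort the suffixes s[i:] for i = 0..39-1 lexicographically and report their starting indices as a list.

[16, 36, 17, 37, 4, 31, 18, 21, 29, 6, 38, 35, 3, 20, 5, 34, 33, 23, 24, 8, 1, 15, 32, 13, 25, 0, 14, 9, 10, 11, 2, 19, 22, 30, 28, 7, 12, 27, 26]

rank→(start, suffix):
  0 → (16, 'aaaebaebbcfffafacbbbaab')
  1 → (36, 'aab')
  2 → (17, 'aaebaebbcfffafacbbbaab')
  3 → (37, 'ab')
  4 → (4, 'abafbdddfcdcaaaebaebbcfffafacbbbaab')
  5 → (31, 'acbbbaab')
  6 → (18, 'aebaebbcfffafacbbbaab')
  7 → (21, 'aebbcfffafacbbbaab')
  8 → (29, 'afacbbbaab')
  9 → (6, 'afbdddfcdcaaaebaebbcfffafacbbbaab')
  10 → (38, 'b')
  11 → (35, 'baab')
  12 → (3, 'babafbdddfcdcaaaebaebbcfffafacbbbaab')
  13 → (20, 'baebbcfffafacbbbaab')
  14 → (5, 'bafbdddfcdcaaaebaebbcfffafacbbbaab')
  15 → (34, 'bbaab')
  16 → (33, 'bbbaab')
  17 → (23, 'bbcfffafacbbbaab')
  18 → (24, 'bcfffafacbbbaab')
  19 → (8, 'bdddfcdcaaaebaebbcfffafacbbbaab')
  20 → (1, 'bebabafbdddfcdcaaaebaebbcfffafacbbbaab')
  21 → (15, 'caaaebaebbcfffafacbbbaab')
  22 → (32, 'cbbbaab')
  23 → (13, 'cdcaaaebaebbcfffafacbbbaab')
  24 → (25, 'cfffafacbbbaab')
  25 → (0, 'dbebabafbdddfcdcaaaebaebbcfffafacbbbaab')
  26 → (14, 'dcaaaebaebbcfffafacbbbaab')
  27 → (9, 'dddfcdcaaaebaebbcfffafacbbbaab')
  28 → (10, 'ddfcdcaaaebaebbcfffafacbbbaab')
  29 → (11, 'dfcdcaaaebaebbcfffafacbbbaab')
  30 → (2, 'ebabafbdddfcdcaaaebaebbcfffafacbbbaab')
  31 → (19, 'ebaebbcfffafacbbbaab')
  32 → (22, 'ebbcfffafacbbbaab')
  33 → (30, 'facbbbaab')
  34 → (28, 'fafacbbbaab')
  35 → (7, 'fbdddfcdcaaaebaebbcfffafacbbbaab')
  36 → (12, 'fcdcaaaebaebbcfffafacbbbaab')
  37 → (27, 'ffafacbbbaab')
  38 → (26, 'fffafacbbbaab')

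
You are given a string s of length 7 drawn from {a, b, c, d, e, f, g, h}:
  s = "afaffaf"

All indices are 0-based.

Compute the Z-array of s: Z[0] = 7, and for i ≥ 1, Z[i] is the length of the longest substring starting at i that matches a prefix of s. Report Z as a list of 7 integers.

Z[0]=7
i=1: i≥r, start 0; Z[1]=0
i=2: i≥r, start 0; Z[2]=2 scan→box=[2,4)
i=3: min(r-i=1, Z[1]=0)=0; Z[3]=0
i=4: i≥r, start 0; Z[4]=0
i=5: i≥r, start 0; Z[5]=2 scan→box=[5,7)
i=6: min(r-i=1, Z[1]=0)=0; Z[6]=0

[7, 0, 2, 0, 0, 2, 0]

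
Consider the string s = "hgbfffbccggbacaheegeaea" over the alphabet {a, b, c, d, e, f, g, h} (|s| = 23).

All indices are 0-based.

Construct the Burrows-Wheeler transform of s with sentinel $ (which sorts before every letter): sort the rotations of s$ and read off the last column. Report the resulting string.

rank  rotation                  last
    0  $hgbfffbccggbacaheegeaea  a
    1  a$hgbfffbccggbacaheegeae  e
    2  acaheegeaea$hgbfffbccggb  b
    3  aea$hgbfffbccggbacaheege  e
    4  aheegeaea$hgbfffbccggbac  c
    5  bacaheegeaea$hgbfffbccgg  g
    6  bccggbacaheegeaea$hgbfff  f
    7  bfffbccggbacaheegeaea$hg  g
    8  caheegeaea$hgbfffbccggba  a
    9  ccggbacaheegeaea$hgbfffb  b
   10  cggbacaheegeaea$hgbfffbc  c
   11  ea$hgbfffbccggbacaheegea  a
   12  eaea$hgbfffbccggbacaheeg  g
   13  eegeaea$hgbfffbccggbacah  h
   14  egeaea$hgbfffbccggbacahe  e
   15  fbccggbacaheegeaea$hgbff  f
   16  ffbccggbacaheegeaea$hgbf  f
   17  fffbccggbacaheegeaea$hgb  b
   18  gbacaheegeaea$hgbfffbccg  g
   19  gbfffbccggbacaheegeaea$h  h
   20  geaea$hgbfffbccggbacahee  e
   21  ggbacaheegeaea$hgbfffbcc  c
   22  heegeaea$hgbfffbccggbaca  a
   23  hgbfffbccggbacaheegeaea$  $

aebecgfgabcagheffbgheca$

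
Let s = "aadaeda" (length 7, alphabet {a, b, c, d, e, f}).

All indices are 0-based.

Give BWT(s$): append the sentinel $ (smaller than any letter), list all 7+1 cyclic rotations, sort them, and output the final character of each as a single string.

ad$adeaa

rank  rotation  last
    0  $aadaeda  a
    1  a$aadaed  d
    2  aadaeda$  $
    3  adaeda$a  a
    4  aeda$aad  d
    5  da$aadae  e
    6  daeda$aa  a
    7  eda$aada  a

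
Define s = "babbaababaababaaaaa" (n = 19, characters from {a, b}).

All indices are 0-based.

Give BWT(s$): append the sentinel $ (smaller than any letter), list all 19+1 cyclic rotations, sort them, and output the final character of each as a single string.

rank  rotation              last
    0  $babbaababaababaaaaa  a
    1  a$babbaababaababaaaa  a
    2  aa$babbaababaababaaa  a
    3  aaa$babbaababaababaa  a
    4  aaaa$babbaababaababa  a
    5  aaaaa$babbaababaabab  b
    6  aababaaaaa$babbaabab  b
    7  aababaababaaaaa$babb  b
    8  abaaaaa$babbaababaab  b
    9  abaababaaaaa$babbaab  b
   10  ababaaaaa$babbaababa  a
   11  ababaababaaaaa$babba  a
   12  abbaababaababaaaaa$b  b
   13  baaaaa$babbaababaaba  a
   14  baababaaaaa$babbaaba  a
   15  baababaababaaaaa$bab  b
   16  babaaaaa$babbaababaa  a
   17  babaababaaaaa$babbaa  a
   18  babbaababaababaaaaa$  $
   19  bbaababaababaaaaa$ba  a

aaaaabbbbbaabaabaa$a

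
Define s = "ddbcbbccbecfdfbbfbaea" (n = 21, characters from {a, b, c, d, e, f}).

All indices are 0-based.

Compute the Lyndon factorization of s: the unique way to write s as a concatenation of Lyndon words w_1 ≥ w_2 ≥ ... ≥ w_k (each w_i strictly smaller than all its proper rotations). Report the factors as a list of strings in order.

emit factor 1: 'd' (i=0, period=1)
emit factor 2: 'd' (i=1, period=1)
emit factor 3: 'bc' (i=2, period=2)
emit factor 4: 'bbccbecfdfbbf' (i=4, period=13)
emit factor 5: 'b' (i=17, period=1)
emit factor 6: 'ae' (i=18, period=2)
emit factor 7: 'a' (i=20, period=1)

["d", "d", "bc", "bbccbecfdfbbf", "b", "ae", "a"]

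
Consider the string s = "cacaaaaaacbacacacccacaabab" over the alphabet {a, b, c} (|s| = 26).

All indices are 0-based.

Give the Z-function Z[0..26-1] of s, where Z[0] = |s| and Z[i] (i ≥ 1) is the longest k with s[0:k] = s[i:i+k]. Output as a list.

Z[0]=26
i=1: i≥r, start 0; Z[1]=0
i=2: i≥r, start 0; Z[2]=2 extend→box=[2,4)
i=3: min(r-i=1, Z[1]=0)=0; Z[3]=0
i=4: i≥r, start 0; Z[4]=0
i=5: i≥r, start 0; Z[5]=0
i=6: i≥r, start 0; Z[6]=0
i=7: i≥r, start 0; Z[7]=0
i=8: i≥r, start 0; Z[8]=0
i=9: i≥r, start 0; Z[9]=1 extend→box=[9,10)
i=10: i≥r, start 0; Z[10]=0
i=11: i≥r, start 0; Z[11]=0
i=12: i≥r, start 0; Z[12]=4 extend→box=[12,16)
i=13: min(r-i=3, Z[1]=0)=0; Z[13]=0
i=14: min(r-i=2, Z[2]=2)=2; Z[14]=3 extend→box=[14,17)
i=15: min(r-i=2, Z[1]=0)=0; Z[15]=0
i=16: min(r-i=1, Z[2]=2)=1; Z[16]=1
i=17: i≥r, start 0; Z[17]=1 extend→box=[17,18)
i=18: i≥r, start 0; Z[18]=5 extend→box=[18,23)
i=19: min(r-i=4, Z[1]=0)=0; Z[19]=0
i=20: min(r-i=3, Z[2]=2)=2; Z[20]=2
i=21: min(r-i=2, Z[3]=0)=0; Z[21]=0
i=22: min(r-i=1, Z[4]=0)=0; Z[22]=0
i=23: i≥r, start 0; Z[23]=0
i=24: i≥r, start 0; Z[24]=0
i=25: i≥r, start 0; Z[25]=0

[26, 0, 2, 0, 0, 0, 0, 0, 0, 1, 0, 0, 4, 0, 3, 0, 1, 1, 5, 0, 2, 0, 0, 0, 0, 0]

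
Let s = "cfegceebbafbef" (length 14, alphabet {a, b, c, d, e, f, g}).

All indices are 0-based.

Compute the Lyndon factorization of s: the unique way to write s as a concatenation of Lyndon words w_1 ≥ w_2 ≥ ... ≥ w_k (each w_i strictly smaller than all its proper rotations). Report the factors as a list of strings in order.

["cfeg", "cee", "b", "b", "afbef"]

emit factor 1: 'cfeg' (i=0, period=4)
emit factor 2: 'cee' (i=4, period=3)
emit factor 3: 'b' (i=7, period=1)
emit factor 4: 'b' (i=8, period=1)
emit factor 5: 'afbef' (i=9, period=5)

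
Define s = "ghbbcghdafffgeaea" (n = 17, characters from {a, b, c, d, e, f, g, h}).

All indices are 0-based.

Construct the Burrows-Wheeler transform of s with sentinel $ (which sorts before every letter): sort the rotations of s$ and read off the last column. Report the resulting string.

rank  rotation            last
    0  $ghbbcghdafffgeaea  a
    1  a$ghbbcghdafffgeae  e
    2  aea$ghbbcghdafffge  e
    3  afffgeaea$ghbbcghd  d
    4  bbcghdafffgeaea$gh  h
    5  bcghdafffgeaea$ghb  b
    6  cghdafffgeaea$ghbb  b
    7  dafffgeaea$ghbbcgh  h
    8  ea$ghbbcghdafffgea  a
    9  eaea$ghbbcghdafffg  g
   10  fffgeaea$ghbbcghda  a
   11  ffgeaea$ghbbcghdaf  f
   12  fgeaea$ghbbcghdaff  f
   13  geaea$ghbbcghdafff  f
   14  ghbbcghdafffgeaea$  $
   15  ghdafffgeaea$ghbbc  c
   16  hbbcghdafffgeaea$g  g
   17  hdafffgeaea$ghbbcg  g

aeedhbbhagafff$cgg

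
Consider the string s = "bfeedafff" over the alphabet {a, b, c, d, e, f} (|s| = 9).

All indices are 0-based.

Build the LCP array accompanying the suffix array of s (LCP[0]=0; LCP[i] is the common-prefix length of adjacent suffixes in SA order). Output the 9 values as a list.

sorted suffixes:
  #0 SA[0]=5  'afff'
  #1 SA[1]=0  'bfeedafff'
  #2 SA[2]=4  'dafff'
  #3 SA[3]=3  'edafff'
  #4 SA[4]=2  'eedafff'
  #5 SA[5]=8  'f'
  #6 SA[6]=1  'feedafff'
  #7 SA[7]=7  'ff'
  #8 SA[8]=6  'fff'

SA = [5, 0, 4, 3, 2, 8, 1, 7, 6]
i: (SA[i-1],SA[i]) lcp shared
  1: (5,0) 0 ''
  2: (0,4) 0 ''
  3: (4,3) 0 ''
  4: (3,2) 1 'e'
  5: (2,8) 0 ''
  6: (8,1) 1 'f'
  7: (1,7) 1 'f'
  8: (7,6) 2 'ff'

[0, 0, 0, 0, 1, 0, 1, 1, 2]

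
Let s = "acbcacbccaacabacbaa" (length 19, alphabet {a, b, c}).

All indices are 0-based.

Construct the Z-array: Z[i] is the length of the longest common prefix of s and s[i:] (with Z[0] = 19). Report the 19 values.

Z[0]=19
i=1: outside box; Z[1]=0
i=2: outside box; Z[2]=0
i=3: outside box; Z[3]=0
i=4: outside box; Z[4]=4 scan→box=[4,8)
i=5: min(r-i=3, Z[1]=0)=0; Z[5]=0
i=6: min(r-i=2, Z[2]=0)=0; Z[6]=0
i=7: min(r-i=1, Z[3]=0)=0; Z[7]=0
i=8: outside box; Z[8]=0
i=9: outside box; Z[9]=1 scan→box=[9,10)
i=10: outside box; Z[10]=2 scan→box=[10,12)
i=11: min(r-i=1, Z[1]=0)=0; Z[11]=0
i=12: outside box; Z[12]=1 scan→box=[12,13)
i=13: outside box; Z[13]=0
i=14: outside box; Z[14]=3 scan→box=[14,17)
i=15: min(r-i=2, Z[1]=0)=0; Z[15]=0
i=16: min(r-i=1, Z[2]=0)=0; Z[16]=0
i=17: outside box; Z[17]=1 scan→box=[17,18)
i=18: outside box; Z[18]=1 scan→box=[18,19)

[19, 0, 0, 0, 4, 0, 0, 0, 0, 1, 2, 0, 1, 0, 3, 0, 0, 1, 1]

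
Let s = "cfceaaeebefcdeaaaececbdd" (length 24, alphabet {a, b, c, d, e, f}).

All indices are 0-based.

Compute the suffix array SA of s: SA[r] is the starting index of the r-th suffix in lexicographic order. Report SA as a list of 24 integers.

[14, 15, 4, 16, 5, 21, 8, 20, 11, 2, 18, 0, 23, 22, 12, 13, 3, 7, 19, 17, 6, 9, 10, 1]

rank | idx | suffix
   0 |  14 | aaaececbdd
   1 |  15 | aaececbdd
   2 |   4 | aaeebefcdeaaaececbdd
   3 |  16 | aececbdd
   4 |   5 | aeebefcdeaaaececbdd
   5 |  21 | bdd
   6 |   8 | befcdeaaaececbdd
   7 |  20 | cbdd
   8 |  11 | cdeaaaececbdd
   9 |   2 | ceaaeebefcdeaaaececbdd
  10 |  18 | cecbdd
  11 |   0 | cfceaaeebefcdeaaaececbdd
  12 |  23 | d
  13 |  22 | dd
  14 |  12 | deaaaececbdd
  15 |  13 | eaaaececbdd
  16 |   3 | eaaeebefcdeaaaececbdd
  17 |   7 | ebefcdeaaaececbdd
  18 |  19 | ecbdd
  19 |  17 | ececbdd
  20 |   6 | eebefcdeaaaececbdd
  21 |   9 | efcdeaaaececbdd
  22 |  10 | fcdeaaaececbdd
  23 |   1 | fceaaeebefcdeaaaececbdd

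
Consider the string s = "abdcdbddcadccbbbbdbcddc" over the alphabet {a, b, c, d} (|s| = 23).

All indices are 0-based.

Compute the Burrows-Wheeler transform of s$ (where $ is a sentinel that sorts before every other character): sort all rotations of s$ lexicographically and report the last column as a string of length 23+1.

rank  rotation                  last
    0  $abdcdbddcadccbbbbdbcddc  c
    1  abdcdbddcadccbbbbdbcddc$  $
    2  adccbbbbdbcddc$abdcdbddc  c
    3  bbbbdbcddc$abdcdbddcadcc  c
    4  bbbdbcddc$abdcdbddcadccb  b
    5  bbdbcddc$abdcdbddcadccbb  b
    6  bcddc$abdcdbddcadccbbbbd  d
    7  bdbcddc$abdcdbddcadccbbb  b
    8  bdcdbddcadccbbbbdbcddc$a  a
    9  bddcadccbbbbdbcddc$abdcd  d
   10  c$abdcdbddcadccbbbbdbcdd  d
   11  cadccbbbbdbcddc$abdcdbdd  d
   12  cbbbbdbcddc$abdcdbddcadc  c
   13  ccbbbbdbcddc$abdcdbddcad  d
   14  cdbddcadccbbbbdbcddc$abd  d
   15  cddc$abdcdbddcadccbbbbdb  b
   16  dbcddc$abdcdbddcadccbbbb  b
   17  dbddcadccbbbbdbcddc$abdc  c
   18  dc$abdcdbddcadccbbbbdbcd  d
   19  dcadccbbbbdbcddc$abdcdbd  d
   20  dccbbbbdbcddc$abdcdbddca  a
   21  dcdbddcadccbbbbdbcddc$ab  b
   22  ddc$abdcdbddcadccbbbbdbc  c
   23  ddcadccbbbbdbcddc$abdcdb  b

c$ccbbdbadddcddbbcddabcb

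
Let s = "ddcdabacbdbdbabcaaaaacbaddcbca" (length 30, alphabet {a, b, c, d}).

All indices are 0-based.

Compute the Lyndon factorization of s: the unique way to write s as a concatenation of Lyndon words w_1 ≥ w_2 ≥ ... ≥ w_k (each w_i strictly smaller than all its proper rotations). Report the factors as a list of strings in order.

["d", "d", "cd", "abacbdbdbabc", "aaaaacbaddcbc", "a"]

emit factor 1: 'd' (i=0, period=1)
emit factor 2: 'd' (i=1, period=1)
emit factor 3: 'cd' (i=2, period=2)
emit factor 4: 'abacbdbdbabc' (i=4, period=12)
emit factor 5: 'aaaaacbaddcbc' (i=16, period=13)
emit factor 6: 'a' (i=29, period=1)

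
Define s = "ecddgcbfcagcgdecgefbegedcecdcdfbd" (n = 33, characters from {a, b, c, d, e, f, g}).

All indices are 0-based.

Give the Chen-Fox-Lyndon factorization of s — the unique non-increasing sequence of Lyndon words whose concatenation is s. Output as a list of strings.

emit factor 1: 'e' (i=0, period=1)
emit factor 2: 'cddg' (i=1, period=4)
emit factor 3: 'c' (i=5, period=1)
emit factor 4: 'bfc' (i=6, period=3)
emit factor 5: 'agcgdecgefbegedcecdcdfbd' (i=9, period=24)

["e", "cddg", "c", "bfc", "agcgdecgefbegedcecdcdfbd"]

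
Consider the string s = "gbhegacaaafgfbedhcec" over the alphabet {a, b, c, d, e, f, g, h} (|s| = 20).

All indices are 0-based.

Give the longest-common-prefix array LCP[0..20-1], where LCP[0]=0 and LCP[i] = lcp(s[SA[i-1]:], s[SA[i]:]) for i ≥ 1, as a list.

sorted suffixes:
  #0 SA[0]=7  'aaafgfbedhcec'
  #1 SA[1]=8  'aafgfbedhcec'
  #2 SA[2]=5  'acaaafgfbedhcec'
  #3 SA[3]=9  'afgfbedhcec'
  #4 SA[4]=13  'bedhcec'
  #5 SA[5]=1  'bhegacaaafgfbedhcec'
  #6 SA[6]=19  'c'
  #7 SA[7]=6  'caaafgfbedhcec'
  #8 SA[8]=17  'cec'
  #9 SA[9]=15  'dhcec'
  #10 SA[10]=18  'ec'
  #11 SA[11]=14  'edhcec'
  #12 SA[12]=3  'egacaaafgfbedhcec'
  #13 SA[13]=12  'fbedhcec'
  #14 SA[14]=10  'fgfbedhcec'
  #15 SA[15]=4  'gacaaafgfbedhcec'
  #16 SA[16]=0  'gbhegacaaafgfbedhcec'
  #17 SA[17]=11  'gfbedhcec'
  #18 SA[18]=16  'hcec'
  #19 SA[19]=2  'hegacaaafgfbedhcec'

SA = [7, 8, 5, 9, 13, 1, 19, 6, 17, 15, 18, 14, 3, 12, 10, 4, 0, 11, 16, 2]
rank  pair      lcp
   1  s[7:],s[8:]  2  'aa'
   2  s[8:],s[5:]  1  'a'
   3  s[5:],s[9:]  1  'a'
   4  s[9:],s[13:]  0  ''
   5  s[13:],s[1:]  1  'b'
   6  s[1:],s[19:]  0  ''
   7  s[19:],s[6:]  1  'c'
   8  s[6:],s[17:]  1  'c'
   9  s[17:],s[15:]  0  ''
  10  s[15:],s[18:]  0  ''
  11  s[18:],s[14:]  1  'e'
  12  s[14:],s[3:]  1  'e'
  13  s[3:],s[12:]  0  ''
  14  s[12:],s[10:]  1  'f'
  15  s[10:],s[4:]  0  ''
  16  s[4:],s[0:]  1  'g'
  17  s[0:],s[11:]  1  'g'
  18  s[11:],s[16:]  0  ''
  19  s[16:],s[2:]  1  'h'

[0, 2, 1, 1, 0, 1, 0, 1, 1, 0, 0, 1, 1, 0, 1, 0, 1, 1, 0, 1]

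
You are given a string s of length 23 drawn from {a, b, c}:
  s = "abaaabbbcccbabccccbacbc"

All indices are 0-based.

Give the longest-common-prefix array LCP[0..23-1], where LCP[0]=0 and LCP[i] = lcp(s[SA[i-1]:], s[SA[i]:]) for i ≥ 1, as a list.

[0, 2, 1, 2, 2, 1, 0, 2, 2, 1, 2, 1, 2, 4, 0, 1, 3, 2, 1, 4, 2, 5, 3]

rank | idx | suffix
   0 |   2 | aaabbbcccbabccccbacbc
   1 |   3 | aabbbcccbabccccbacbc
   2 |   0 | abaaabbbcccbabccccbacbc
   3 |   4 | abbbcccbabccccbacbc
   4 |  12 | abccccbacbc
   5 |  19 | acbc
   6 |   1 | baaabbbcccbabccccbacbc
   7 |  11 | babccccbacbc
   8 |  18 | bacbc
   9 |   5 | bbbcccbabccccbacbc
  10 |   6 | bbcccbabccccbacbc
  11 |  21 | bc
  12 |   7 | bcccbabccccbacbc
  13 |  13 | bccccbacbc
  14 |  22 | c
  15 |  10 | cbabccccbacbc
  16 |  17 | cbacbc
  17 |  20 | cbc
  18 |   9 | ccbabccccbacbc
  19 |  16 | ccbacbc
  20 |   8 | cccbabccccbacbc
  21 |  15 | cccbacbc
  22 |  14 | ccccbacbc

SA = [2, 3, 0, 4, 12, 19, 1, 11, 18, 5, 6, 21, 7, 13, 22, 10, 17, 20, 9, 16, 8, 15, 14]
[i] adj suffixes → lcp
  [1] 2/3 → 2 ('aa')
  [2] 3/0 → 1 ('a')
  [3] 0/4 → 2 ('ab')
  [4] 4/12 → 2 ('ab')
  [5] 12/19 → 1 ('a')
  [6] 19/1 → 0 ('')
  [7] 1/11 → 2 ('ba')
  [8] 11/18 → 2 ('ba')
  [9] 18/5 → 1 ('b')
  [10] 5/6 → 2 ('bb')
  [11] 6/21 → 1 ('b')
  [12] 21/7 → 2 ('bc')
  [13] 7/13 → 4 ('bccc')
  [14] 13/22 → 0 ('')
  [15] 22/10 → 1 ('c')
  [16] 10/17 → 3 ('cba')
  [17] 17/20 → 2 ('cb')
  [18] 20/9 → 1 ('c')
  [19] 9/16 → 4 ('ccba')
  [20] 16/8 → 2 ('cc')
  [21] 8/15 → 5 ('cccba')
  [22] 15/14 → 3 ('ccc')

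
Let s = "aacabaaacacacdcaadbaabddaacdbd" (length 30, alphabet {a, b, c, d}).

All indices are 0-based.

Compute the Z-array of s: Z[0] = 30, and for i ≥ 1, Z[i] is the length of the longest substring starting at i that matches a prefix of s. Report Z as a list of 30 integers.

[30, 1, 0, 1, 0, 2, 4, 1, 0, 1, 0, 1, 0, 0, 0, 2, 1, 0, 0, 2, 1, 0, 0, 0, 3, 1, 0, 0, 0, 0]

Z[0]=30
i=1: fresh scan; Z[1]=1 extend→box=[1,2)
i=2: fresh scan; Z[2]=0
i=3: fresh scan; Z[3]=1 extend→box=[3,4)
i=4: fresh scan; Z[4]=0
i=5: fresh scan; Z[5]=2 extend→box=[5,7)
i=6: min(r-i=1, Z[1]=1)=1; Z[6]=4 extend→box=[6,10)
i=7: min(r-i=3, Z[1]=1)=1; Z[7]=1
i=8: min(r-i=2, Z[2]=0)=0; Z[8]=0
i=9: min(r-i=1, Z[3]=1)=1; Z[9]=1
i=10: fresh scan; Z[10]=0
i=11: fresh scan; Z[11]=1 extend→box=[11,12)
i=12: fresh scan; Z[12]=0
i=13: fresh scan; Z[13]=0
i=14: fresh scan; Z[14]=0
i=15: fresh scan; Z[15]=2 extend→box=[15,17)
i=16: min(r-i=1, Z[1]=1)=1; Z[16]=1
i=17: fresh scan; Z[17]=0
i=18: fresh scan; Z[18]=0
i=19: fresh scan; Z[19]=2 extend→box=[19,21)
i=20: min(r-i=1, Z[1]=1)=1; Z[20]=1
i=21: fresh scan; Z[21]=0
i=22: fresh scan; Z[22]=0
i=23: fresh scan; Z[23]=0
i=24: fresh scan; Z[24]=3 extend→box=[24,27)
i=25: min(r-i=2, Z[1]=1)=1; Z[25]=1
i=26: min(r-i=1, Z[2]=0)=0; Z[26]=0
i=27: fresh scan; Z[27]=0
i=28: fresh scan; Z[28]=0
i=29: fresh scan; Z[29]=0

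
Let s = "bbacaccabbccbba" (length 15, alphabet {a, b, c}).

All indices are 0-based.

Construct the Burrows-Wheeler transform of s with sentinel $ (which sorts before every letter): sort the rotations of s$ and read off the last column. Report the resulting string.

rank  rotation          last
    0  $bbacaccabbccbba  a
    1  a$bbacaccabbccbb  b
    2  abbccbba$bbacacc  c
    3  acaccabbccbba$bb  b
    4  accabbccbba$bbac  c
    5  ba$bbacaccabbccb  b
    6  bacaccabbccbba$b  b
    7  bba$bbacaccabbcc  c
    8  bbacaccabbccbba$  $
    9  bbccbba$bbacacca  a
   10  bccbba$bbacaccab  b
   11  cabbccbba$bbacac  c
   12  caccabbccbba$bba  a
   13  cbba$bbacaccabbc  c
   14  ccabbccbba$bbaca  a
   15  ccbba$bbacaccabb  b

abcbcbbc$abcacab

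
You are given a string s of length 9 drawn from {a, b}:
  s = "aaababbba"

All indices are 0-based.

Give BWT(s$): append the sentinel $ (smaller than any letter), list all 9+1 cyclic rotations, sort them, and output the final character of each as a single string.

ab$aabbaba

rank  rotation    last
    0  $aaababbba  a
    1  a$aaababbb  b
    2  aaababbba$  $
    3  aababbba$a  a
    4  ababbba$aa  a
    5  abbba$aaab  b
    6  ba$aaababb  b
    7  babbba$aaa  a
    8  bba$aaabab  b
    9  bbba$aaaba  a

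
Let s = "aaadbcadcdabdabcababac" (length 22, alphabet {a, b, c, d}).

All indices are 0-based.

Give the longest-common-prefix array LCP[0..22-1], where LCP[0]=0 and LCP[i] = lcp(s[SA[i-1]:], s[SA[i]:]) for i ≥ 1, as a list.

[0, 2, 1, 3, 2, 2, 1, 1, 2, 0, 2, 1, 3, 1, 0, 1, 2, 1, 0, 3, 1, 1]

sorted suffixes:
  #0 SA[0]=0  'aaadbcadcdabdabcababac'
  #1 SA[1]=1  'aadbcadcdabdabcababac'
  #2 SA[2]=16  'ababac'
  #3 SA[3]=18  'abac'
  #4 SA[4]=13  'abcababac'
  #5 SA[5]=10  'abdabcababac'
  #6 SA[6]=20  'ac'
  #7 SA[7]=2  'adbcadcdabdabcababac'
  #8 SA[8]=6  'adcdabdabcababac'
  #9 SA[9]=17  'babac'
  #10 SA[10]=19  'bac'
  #11 SA[11]=14  'bcababac'
  #12 SA[12]=4  'bcadcdabdabcababac'
  #13 SA[13]=11  'bdabcababac'
  #14 SA[14]=21  'c'
  #15 SA[15]=15  'cababac'
  #16 SA[16]=5  'cadcdabdabcababac'
  #17 SA[17]=8  'cdabdabcababac'
  #18 SA[18]=12  'dabcababac'
  #19 SA[19]=9  'dabdabcababac'
  #20 SA[20]=3  'dbcadcdabdabcababac'
  #21 SA[21]=7  'dcdabdabcababac'

SA = [0, 1, 16, 18, 13, 10, 20, 2, 6, 17, 19, 14, 4, 11, 21, 15, 5, 8, 12, 9, 3, 7]
rank  pair      lcp
   1  s[0:],s[1:]  2  'aa'
   2  s[1:],s[16:]  1  'a'
   3  s[16:],s[18:]  3  'aba'
   4  s[18:],s[13:]  2  'ab'
   5  s[13:],s[10:]  2  'ab'
   6  s[10:],s[20:]  1  'a'
   7  s[20:],s[2:]  1  'a'
   8  s[2:],s[6:]  2  'ad'
   9  s[6:],s[17:]  0  ''
  10  s[17:],s[19:]  2  'ba'
  11  s[19:],s[14:]  1  'b'
  12  s[14:],s[4:]  3  'bca'
  13  s[4:],s[11:]  1  'b'
  14  s[11:],s[21:]  0  ''
  15  s[21:],s[15:]  1  'c'
  16  s[15:],s[5:]  2  'ca'
  17  s[5:],s[8:]  1  'c'
  18  s[8:],s[12:]  0  ''
  19  s[12:],s[9:]  3  'dab'
  20  s[9:],s[3:]  1  'd'
  21  s[3:],s[7:]  1  'd'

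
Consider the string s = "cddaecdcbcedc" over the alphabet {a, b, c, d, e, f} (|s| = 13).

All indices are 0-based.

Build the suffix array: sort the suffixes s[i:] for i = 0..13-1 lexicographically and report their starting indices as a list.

[3, 8, 12, 7, 5, 0, 9, 2, 11, 6, 1, 4, 10]

rank | idx | suffix
   0 |   3 | aecdcbcedc
   1 |   8 | bcedc
   2 |  12 | c
   3 |   7 | cbcedc
   4 |   5 | cdcbcedc
   5 |   0 | cddaecdcbcedc
   6 |   9 | cedc
   7 |   2 | daecdcbcedc
   8 |  11 | dc
   9 |   6 | dcbcedc
  10 |   1 | ddaecdcbcedc
  11 |   4 | ecdcbcedc
  12 |  10 | edc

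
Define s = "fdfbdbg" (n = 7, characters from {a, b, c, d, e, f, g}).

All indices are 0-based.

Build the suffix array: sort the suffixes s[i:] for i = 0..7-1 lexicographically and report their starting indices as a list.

rank | idx | suffix
   0 |   3 | bdbg
   1 |   5 | bg
   2 |   4 | dbg
   3 |   1 | dfbdbg
   4 |   2 | fbdbg
   5 |   0 | fdfbdbg
   6 |   6 | g

[3, 5, 4, 1, 2, 0, 6]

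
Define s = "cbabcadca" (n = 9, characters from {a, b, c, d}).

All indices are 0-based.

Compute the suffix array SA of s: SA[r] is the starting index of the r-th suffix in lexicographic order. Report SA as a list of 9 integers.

sorted suffixes:
  #0 SA[0]=8  'a'
  #1 SA[1]=2  'abcadca'
  #2 SA[2]=5  'adca'
  #3 SA[3]=1  'babcadca'
  #4 SA[4]=3  'bcadca'
  #5 SA[5]=7  'ca'
  #6 SA[6]=4  'cadca'
  #7 SA[7]=0  'cbabcadca'
  #8 SA[8]=6  'dca'

[8, 2, 5, 1, 3, 7, 4, 0, 6]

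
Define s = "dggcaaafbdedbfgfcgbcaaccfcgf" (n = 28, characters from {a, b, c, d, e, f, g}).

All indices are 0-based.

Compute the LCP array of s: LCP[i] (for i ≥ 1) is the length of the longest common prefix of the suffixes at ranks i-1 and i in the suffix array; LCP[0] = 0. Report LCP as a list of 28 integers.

[0, 2, 2, 1, 1, 0, 1, 1, 0, 3, 1, 1, 1, 2, 0, 1, 1, 0, 0, 1, 1, 3, 1, 0, 1, 1, 2, 1]

rank | idx | suffix
   0 |   4 | aaafbdedbfgfcgbcaaccfcgf
   1 |  20 | aaccfcgf
   2 |   5 | aafbdedbfgfcgbcaaccfcgf
   3 |  21 | accfcgf
   4 |   6 | afbdedbfgfcgbcaaccfcgf
   5 |  18 | bcaaccfcgf
   6 |   8 | bdedbfgfcgbcaaccfcgf
   7 |  12 | bfgfcgbcaaccfcgf
   8 |   3 | caaafbdedbfgfcgbcaaccfcgf
   9 |  19 | caaccfcgf
  10 |  22 | ccfcgf
  11 |  23 | cfcgf
  12 |  16 | cgbcaaccfcgf
  13 |  25 | cgf
  14 |  11 | dbfgfcgbcaaccfcgf
  15 |   9 | dedbfgfcgbcaaccfcgf
  16 |   0 | dggcaaafbdedbfgfcgbcaaccfcgf
  17 |  10 | edbfgfcgbcaaccfcgf
  18 |  27 | f
  19 |   7 | fbdedbfgfcgbcaaccfcgf
  20 |  15 | fcgbcaaccfcgf
  21 |  24 | fcgf
  22 |  13 | fgfcgbcaaccfcgf
  23 |  17 | gbcaaccfcgf
  24 |   2 | gcaaafbdedbfgfcgbcaaccfcgf
  25 |  26 | gf
  26 |  14 | gfcgbcaaccfcgf
  27 |   1 | ggcaaafbdedbfgfcgbcaaccfcgf

SA = [4, 20, 5, 21, 6, 18, 8, 12, 3, 19, 22, 23, 16, 25, 11, 9, 0, 10, 27, 7, 15, 24, 13, 17, 2, 26, 14, 1]
[i] adj suffixes → lcp
  [1] 4/20 → 2 ('aa')
  [2] 20/5 → 2 ('aa')
  [3] 5/21 → 1 ('a')
  [4] 21/6 → 1 ('a')
  [5] 6/18 → 0 ('')
  [6] 18/8 → 1 ('b')
  [7] 8/12 → 1 ('b')
  [8] 12/3 → 0 ('')
  [9] 3/19 → 3 ('caa')
  [10] 19/22 → 1 ('c')
  [11] 22/23 → 1 ('c')
  [12] 23/16 → 1 ('c')
  [13] 16/25 → 2 ('cg')
  [14] 25/11 → 0 ('')
  [15] 11/9 → 1 ('d')
  [16] 9/0 → 1 ('d')
  [17] 0/10 → 0 ('')
  [18] 10/27 → 0 ('')
  [19] 27/7 → 1 ('f')
  [20] 7/15 → 1 ('f')
  [21] 15/24 → 3 ('fcg')
  [22] 24/13 → 1 ('f')
  [23] 13/17 → 0 ('')
  [24] 17/2 → 1 ('g')
  [25] 2/26 → 1 ('g')
  [26] 26/14 → 2 ('gf')
  [27] 14/1 → 1 ('g')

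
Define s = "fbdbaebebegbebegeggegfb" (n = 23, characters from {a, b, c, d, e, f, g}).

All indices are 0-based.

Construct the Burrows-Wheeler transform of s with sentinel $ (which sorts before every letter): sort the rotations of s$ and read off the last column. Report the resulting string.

rank  rotation                  last
    0  $fbdbaebebegbebegeggegfb  b
    1  aebebegbebegeggegfb$fbdb  b
    2  b$fbdbaebebegbebegeggegf  f
    3  baebebegbebegeggegfb$fbd  d
    4  bdbaebebegbebegeggegfb$f  f
    5  bebegbebegeggegfb$fbdbae  e
    6  bebegeggegfb$fbdbaebebeg  g
    7  begbebegeggegfb$fbdbaebe  e
    8  begeggegfb$fbdbaebebegbe  e
    9  dbaebebegbebegeggegfb$fb  b
   10  ebebegbebegeggegfb$fbdba  a
   11  ebegbebegeggegfb$fbdbaeb  b
   12  ebegeggegfb$fbdbaebebegb  b
   13  egbebegeggegfb$fbdbaebeb  b
   14  egeggegfb$fbdbaebebegbeb  b
   15  egfb$fbdbaebebegbebegegg  g
   16  eggegfb$fbdbaebebegbebeg  g
   17  fb$fbdbaebebegbebegeggeg  g
   18  fbdbaebebegbebegeggegfb$  $
   19  gbebegeggegfb$fbdbaebebe  e
   20  gegfb$fbdbaebebegbebegeg  g
   21  geggegfb$fbdbaebebegbebe  e
   22  gfb$fbdbaebebegbebegegge  e
   23  ggegfb$fbdbaebebegbebege  e

bbfdfegeebabbbbggg$egeee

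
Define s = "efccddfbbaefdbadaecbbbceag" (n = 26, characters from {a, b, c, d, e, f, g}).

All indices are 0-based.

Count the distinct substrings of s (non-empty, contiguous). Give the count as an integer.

327

rank | idx | suffix
   0 |  14 | adaecbbbceag
   1 |  16 | aecbbbceag
   2 |   9 | aefdbadaecbbbceag
   3 |  24 | ag
   4 |  13 | badaecbbbceag
   5 |   8 | baefdbadaecbbbceag
   6 |   7 | bbaefdbadaecbbbceag
   7 |  19 | bbbceag
   8 |  20 | bbceag
   9 |  21 | bceag
  10 |  18 | cbbbceag
  11 |   2 | ccddfbbaefdbadaecbbbceag
  12 |   3 | cddfbbaefdbadaecbbbceag
  13 |  22 | ceag
  14 |  15 | daecbbbceag
  15 |  12 | dbadaecbbbceag
  16 |   4 | ddfbbaefdbadaecbbbceag
  17 |   5 | dfbbaefdbadaecbbbceag
  18 |  23 | eag
  19 |  17 | ecbbbceag
  20 |   0 | efccddfbbaefdbadaecbbbceag
  21 |  10 | efdbadaecbbbceag
  22 |   6 | fbbaefdbadaecbbbceag
  23 |   1 | fccddfbbaefdbadaecbbbceag
  24 |  11 | fdbadaecbbbceag
  25 |  25 | g

SA = [14, 16, 9, 24, 13, 8, 7, 19, 20, 21, 18, 2, 3, 22, 15, 12, 4, 5, 23, 17, 0, 10, 6, 1, 11, 25]
[i] adj suffixes → lcp
  [1] 14/16 → 1 ('a')
  [2] 16/9 → 2 ('ae')
  [3] 9/24 → 1 ('a')
  [4] 24/13 → 0 ('')
  [5] 13/8 → 2 ('ba')
  [6] 8/7 → 1 ('b')
  [7] 7/19 → 2 ('bb')
  [8] 19/20 → 2 ('bb')
  [9] 20/21 → 1 ('b')
  [10] 21/18 → 0 ('')
  [11] 18/2 → 1 ('c')
  [12] 2/3 → 1 ('c')
  [13] 3/22 → 1 ('c')
  [14] 22/15 → 0 ('')
  [15] 15/12 → 1 ('d')
  [16] 12/4 → 1 ('d')
  [17] 4/5 → 1 ('d')
  [18] 5/23 → 0 ('')
  [19] 23/17 → 1 ('e')
  [20] 17/0 → 1 ('e')
  [21] 0/10 → 2 ('ef')
  [22] 10/6 → 0 ('')
  [23] 6/1 → 1 ('f')
  [24] 1/11 → 1 ('f')
  [25] 11/25 → 0 ('')

n(n+1)/2 = 26·27/2 = 351
Σ LCP = 0 + 1 + 2 + 1 + 0 + 2 + 1 + 2 + 2 + 1 + 0 + 1 + 1 + 1 + 0 + 1 + 1 + 1 + 0 + 1 + 1 + 2 + 0 + 1 + 1 + 0 = 24
distinct = 351 − 24 = 327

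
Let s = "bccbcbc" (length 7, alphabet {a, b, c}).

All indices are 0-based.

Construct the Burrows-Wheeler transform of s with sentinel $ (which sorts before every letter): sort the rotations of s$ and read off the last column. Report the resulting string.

rank  rotation  last
    0  $bccbcbc  c
    1  bc$bccbc  c
    2  bcbc$bcc  c
    3  bccbcbc$  $
    4  c$bccbcb  b
    5  cbc$bccb  b
    6  cbcbc$bc  c
    7  ccbcbc$b  b

ccc$bbcb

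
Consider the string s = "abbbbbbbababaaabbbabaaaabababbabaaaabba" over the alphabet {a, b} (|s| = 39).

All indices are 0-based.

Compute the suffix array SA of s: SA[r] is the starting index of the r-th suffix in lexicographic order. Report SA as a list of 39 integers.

sorted suffixes:
  #0 SA[0]=38  'a'
  #1 SA[1]=20  'aaaabababbabaaaabba'
  #2 SA[2]=32  'aaaabba'
  #3 SA[3]=21  'aaabababbabaaaabba'
  #4 SA[4]=33  'aaabba'
  #5 SA[5]=12  'aaabbbabaaaabababbabaaaabba'
  #6 SA[6]=22  'aabababbabaaaabba'
  #7 SA[7]=34  'aabba'
  #8 SA[8]=13  'aabbbabaaaabababbabaaaabba'
  #9 SA[9]=18  'abaaaabababbabaaaabba'
  #10 SA[10]=30  'abaaaabba'
  #11 SA[11]=10  'abaaabbbabaaaabababbabaaaabba'
  #12 SA[12]=8  'ababaaabbbabaaaabababbabaaaabba'
  #13 SA[13]=23  'abababbabaaaabba'
  #14 SA[14]=25  'ababbabaaaabba'
  #15 SA[15]=35  'abba'
  #16 SA[16]=27  'abbabaaaabba'
  #17 SA[17]=14  'abbbabaaaabababbabaaaabba'
  #18 SA[18]=0  'abbbbbbbababaaabbbabaaaabababbabaaaabba'
  #19 SA[19]=37  'ba'
  #20 SA[20]=19  'baaaabababbabaaaabba'
  #21 SA[21]=31  'baaaabba'
  #22 SA[22]=11  'baaabbbabaaaabababbabaaaabba'
  #23 SA[23]=17  'babaaaabababbabaaaabba'
  #24 SA[24]=29  'babaaaabba'
  #25 SA[25]=9  'babaaabbbabaaaabababbabaaaabba'
  #26 SA[26]=7  'bababaaabbbabaaaabababbabaaaabba'
  #27 SA[27]=24  'bababbabaaaabba'
  #28 SA[28]=26  'babbabaaaabba'
  #29 SA[29]=36  'bba'
  #30 SA[30]=16  'bbabaaaabababbabaaaabba'
  #31 SA[31]=28  'bbabaaaabba'
  #32 SA[32]=6  'bbababaaabbbabaaaabababbabaaaabba'
  #33 SA[33]=15  'bbbabaaaabababbabaaaabba'
  #34 SA[34]=5  'bbbababaaabbbabaaaabababbabaaaabba'
  #35 SA[35]=4  'bbbbababaaabbbabaaaabababbabaaaabba'
  #36 SA[36]=3  'bbbbbababaaabbbabaaaabababbabaaaabba'
  #37 SA[37]=2  'bbbbbbababaaabbbabaaaabababbabaaaabba'
  #38 SA[38]=1  'bbbbbbbababaaabbbabaaaabababbabaaaabba'

[38, 20, 32, 21, 33, 12, 22, 34, 13, 18, 30, 10, 8, 23, 25, 35, 27, 14, 0, 37, 19, 31, 11, 17, 29, 9, 7, 24, 26, 36, 16, 28, 6, 15, 5, 4, 3, 2, 1]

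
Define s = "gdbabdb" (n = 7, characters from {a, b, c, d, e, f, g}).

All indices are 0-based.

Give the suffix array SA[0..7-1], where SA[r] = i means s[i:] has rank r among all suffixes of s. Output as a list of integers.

rank→(start, suffix):
  0 → (3, 'abdb')
  1 → (6, 'b')
  2 → (2, 'babdb')
  3 → (4, 'bdb')
  4 → (5, 'db')
  5 → (1, 'dbabdb')
  6 → (0, 'gdbabdb')

[3, 6, 2, 4, 5, 1, 0]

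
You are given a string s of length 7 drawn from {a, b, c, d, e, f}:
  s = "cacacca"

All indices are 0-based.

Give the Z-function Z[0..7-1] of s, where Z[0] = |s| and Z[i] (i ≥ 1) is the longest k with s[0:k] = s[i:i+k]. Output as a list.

[7, 0, 3, 0, 1, 2, 0]

Z[0]=7
i=1: fresh scan; Z[1]=0
i=2: fresh scan; Z[2]=3 grow→box=[2,5)
i=3: min(r-i=2, Z[1]=0)=0; Z[3]=0
i=4: min(r-i=1, Z[2]=3)=1; Z[4]=1
i=5: fresh scan; Z[5]=2 grow→box=[5,7)
i=6: min(r-i=1, Z[1]=0)=0; Z[6]=0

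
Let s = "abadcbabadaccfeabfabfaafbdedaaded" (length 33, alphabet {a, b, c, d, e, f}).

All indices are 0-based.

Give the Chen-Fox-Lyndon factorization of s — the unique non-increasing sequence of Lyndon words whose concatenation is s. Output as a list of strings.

emit factor 1: 'abadcb' (i=0, period=6)
emit factor 2: 'abadaccfeabfabf' (i=6, period=15)
emit factor 3: 'aafbded' (i=21, period=7)
emit factor 4: 'aaded' (i=28, period=5)

["abadcb", "abadaccfeabfabf", "aafbded", "aaded"]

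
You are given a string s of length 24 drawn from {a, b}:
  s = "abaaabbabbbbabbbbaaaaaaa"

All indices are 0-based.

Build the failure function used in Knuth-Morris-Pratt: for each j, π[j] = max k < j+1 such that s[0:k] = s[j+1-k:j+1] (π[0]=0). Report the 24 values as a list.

[0, 0, 1, 1, 1, 2, 0, 1, 2, 0, 0, 0, 1, 2, 0, 0, 0, 1, 1, 1, 1, 1, 1, 1]

π[0] = 0
j=1 s[j]='b': π[1]=0 (border '')
j=2 s[j]='a': π[2]=1 (border 'a')
j=3 s[j]='a': k: 1→0; π[3]=1 (border 'a')
j=4 s[j]='a': k: 1→0; π[4]=1 (border 'a')
j=5 s[j]='b': π[5]=2 (border 'ab')
j=6 s[j]='b': k: 2→0; π[6]=0 (border '')
j=7 s[j]='a': π[7]=1 (border 'a')
j=8 s[j]='b': π[8]=2 (border 'ab')
j=9 s[j]='b': k: 2→0; π[9]=0 (border '')
j=10 s[j]='b': π[10]=0 (border '')
j=11 s[j]='b': π[11]=0 (border '')
j=12 s[j]='a': π[12]=1 (border 'a')
j=13 s[j]='b': π[13]=2 (border 'ab')
j=14 s[j]='b': k: 2→0; π[14]=0 (border '')
j=15 s[j]='b': π[15]=0 (border '')
j=16 s[j]='b': π[16]=0 (border '')
j=17 s[j]='a': π[17]=1 (border 'a')
j=18 s[j]='a': k: 1→0; π[18]=1 (border 'a')
j=19 s[j]='a': k: 1→0; π[19]=1 (border 'a')
j=20 s[j]='a': k: 1→0; π[20]=1 (border 'a')
j=21 s[j]='a': k: 1→0; π[21]=1 (border 'a')
j=22 s[j]='a': k: 1→0; π[22]=1 (border 'a')
j=23 s[j]='a': k: 1→0; π[23]=1 (border 'a')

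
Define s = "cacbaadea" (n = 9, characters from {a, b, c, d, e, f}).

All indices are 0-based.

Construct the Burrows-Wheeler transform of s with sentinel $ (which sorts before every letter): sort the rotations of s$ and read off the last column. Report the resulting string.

rank  rotation    last
    0  $cacbaadea  a
    1  a$cacbaade  e
    2  aadea$cacb  b
    3  acbaadea$c  c
    4  adea$cacba  a
    5  baadea$cac  c
    6  cacbaadea$  $
    7  cbaadea$ca  a
    8  dea$cacbaa  a
    9  ea$cacbaad  d

aebcac$aad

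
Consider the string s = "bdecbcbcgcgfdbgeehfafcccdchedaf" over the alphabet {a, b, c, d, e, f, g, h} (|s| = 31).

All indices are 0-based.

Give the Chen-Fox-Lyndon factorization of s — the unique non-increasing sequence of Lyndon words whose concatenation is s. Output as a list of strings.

["bdec", "bcbcgcgfdbgeehf", "afcccdched", "af"]

emit factor 1: 'bdec' (i=0, period=4)
emit factor 2: 'bcbcgcgfdbgeehf' (i=4, period=15)
emit factor 3: 'afcccdched' (i=19, period=10)
emit factor 4: 'af' (i=29, period=2)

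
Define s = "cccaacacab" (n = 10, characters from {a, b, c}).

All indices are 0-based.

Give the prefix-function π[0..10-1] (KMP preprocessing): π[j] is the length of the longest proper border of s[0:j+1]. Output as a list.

π[0] = 0
j=1 s[j]='c': π[1]=1 (border 'c')
j=2 s[j]='c': π[2]=2 (border 'cc')
j=3 s[j]='a': k: 2→1→0; π[3]=0 (border '')
j=4 s[j]='a': π[4]=0 (border '')
j=5 s[j]='c': π[5]=1 (border 'c')
j=6 s[j]='a': k: 1→0; π[6]=0 (border '')
j=7 s[j]='c': π[7]=1 (border 'c')
j=8 s[j]='a': k: 1→0; π[8]=0 (border '')
j=9 s[j]='b': π[9]=0 (border '')

[0, 1, 2, 0, 0, 1, 0, 1, 0, 0]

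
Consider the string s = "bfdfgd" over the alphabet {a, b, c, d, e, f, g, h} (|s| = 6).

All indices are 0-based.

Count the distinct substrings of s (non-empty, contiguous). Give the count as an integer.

rank | idx | suffix
   0 |   0 | bfdfgd
   1 |   5 | d
   2 |   2 | dfgd
   3 |   1 | fdfgd
   4 |   3 | fgd
   5 |   4 | gd

SA = [0, 5, 2, 1, 3, 4]
[i] adj suffixes → lcp
  [1] 0/5 → 0 ('')
  [2] 5/2 → 1 ('d')
  [3] 2/1 → 0 ('')
  [4] 1/3 → 1 ('f')
  [5] 3/4 → 0 ('')

n(n+1)/2 = 6·7/2 = 21
Σ LCP = 0 + 0 + 1 + 0 + 1 + 0 = 2
distinct = 21 − 2 = 19

19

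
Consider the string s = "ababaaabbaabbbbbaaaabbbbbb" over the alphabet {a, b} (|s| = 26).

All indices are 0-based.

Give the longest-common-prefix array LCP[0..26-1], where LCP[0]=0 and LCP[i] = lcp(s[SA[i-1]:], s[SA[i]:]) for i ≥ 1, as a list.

rank | idx | suffix
   0 |  16 | aaaabbbbbb
   1 |   4 | aaabbaabbbbbaaaabbbbbb
   2 |  17 | aaabbbbbb
   3 |   5 | aabbaabbbbbaaaabbbbbb
   4 |   9 | aabbbbbaaaabbbbbb
   5 |  18 | aabbbbbb
   6 |   2 | abaaabbaabbbbbaaaabbbbbb
   7 |   0 | ababaaabbaabbbbbaaaabbbbbb
   8 |   6 | abbaabbbbbaaaabbbbbb
   9 |  10 | abbbbbaaaabbbbbb
  10 |  19 | abbbbbb
  11 |  25 | b
  12 |  15 | baaaabbbbbb
  13 |   3 | baaabbaabbbbbaaaabbbbbb
  14 |   8 | baabbbbbaaaabbbbbb
  15 |   1 | babaaabbaabbbbbaaaabbbbbb
  16 |  24 | bb
  17 |  14 | bbaaaabbbbbb
  18 |   7 | bbaabbbbbaaaabbbbbb
  19 |  23 | bbb
  20 |  13 | bbbaaaabbbbbb
  21 |  22 | bbbb
  22 |  12 | bbbbaaaabbbbbb
  23 |  21 | bbbbb
  24 |  11 | bbbbbaaaabbbbbb
  25 |  20 | bbbbbb

SA = [16, 4, 17, 5, 9, 18, 2, 0, 6, 10, 19, 25, 15, 3, 8, 1, 24, 14, 7, 23, 13, 22, 12, 21, 11, 20]
rank  pair      lcp
   1  s[16:],s[4:]  3  'aaa'
   2  s[4:],s[17:]  5  'aaabb'
   3  s[17:],s[5:]  2  'aa'
   4  s[5:],s[9:]  4  'aabb'
   5  s[9:],s[18:]  7  'aabbbbb'
   6  s[18:],s[2:]  1  'a'
   7  s[2:],s[0:]  3  'aba'
   8  s[0:],s[6:]  2  'ab'
   9  s[6:],s[10:]  3  'abb'
  10  s[10:],s[19:]  6  'abbbbb'
  11  s[19:],s[25:]  0  ''
  12  s[25:],s[15:]  1  'b'
  13  s[15:],s[3:]  4  'baaa'
  14  s[3:],s[8:]  3  'baa'
  15  s[8:],s[1:]  2  'ba'
  16  s[1:],s[24:]  1  'b'
  17  s[24:],s[14:]  2  'bb'
  18  s[14:],s[7:]  4  'bbaa'
  19  s[7:],s[23:]  2  'bb'
  20  s[23:],s[13:]  3  'bbb'
  21  s[13:],s[22:]  3  'bbb'
  22  s[22:],s[12:]  4  'bbbb'
  23  s[12:],s[21:]  4  'bbbb'
  24  s[21:],s[11:]  5  'bbbbb'
  25  s[11:],s[20:]  5  'bbbbb'

[0, 3, 5, 2, 4, 7, 1, 3, 2, 3, 6, 0, 1, 4, 3, 2, 1, 2, 4, 2, 3, 3, 4, 4, 5, 5]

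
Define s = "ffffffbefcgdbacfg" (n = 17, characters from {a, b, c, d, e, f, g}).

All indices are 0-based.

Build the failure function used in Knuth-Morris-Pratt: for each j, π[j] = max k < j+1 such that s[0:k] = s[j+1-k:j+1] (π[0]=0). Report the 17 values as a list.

π[0] = 0
j=1 s[j]='f': π[1]=1 (border 'f')
j=2 s[j]='f': π[2]=2 (border 'ff')
j=3 s[j]='f': π[3]=3 (border 'fff')
j=4 s[j]='f': π[4]=4 (border 'ffff')
j=5 s[j]='f': π[5]=5 (border 'fffff')
j=6 s[j]='b': k: 5→4→3→2→1→0; π[6]=0 (border '')
j=7 s[j]='e': π[7]=0 (border '')
j=8 s[j]='f': π[8]=1 (border 'f')
j=9 s[j]='c': k: 1→0; π[9]=0 (border '')
j=10 s[j]='g': π[10]=0 (border '')
j=11 s[j]='d': π[11]=0 (border '')
j=12 s[j]='b': π[12]=0 (border '')
j=13 s[j]='a': π[13]=0 (border '')
j=14 s[j]='c': π[14]=0 (border '')
j=15 s[j]='f': π[15]=1 (border 'f')
j=16 s[j]='g': k: 1→0; π[16]=0 (border '')

[0, 1, 2, 3, 4, 5, 0, 0, 1, 0, 0, 0, 0, 0, 0, 1, 0]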